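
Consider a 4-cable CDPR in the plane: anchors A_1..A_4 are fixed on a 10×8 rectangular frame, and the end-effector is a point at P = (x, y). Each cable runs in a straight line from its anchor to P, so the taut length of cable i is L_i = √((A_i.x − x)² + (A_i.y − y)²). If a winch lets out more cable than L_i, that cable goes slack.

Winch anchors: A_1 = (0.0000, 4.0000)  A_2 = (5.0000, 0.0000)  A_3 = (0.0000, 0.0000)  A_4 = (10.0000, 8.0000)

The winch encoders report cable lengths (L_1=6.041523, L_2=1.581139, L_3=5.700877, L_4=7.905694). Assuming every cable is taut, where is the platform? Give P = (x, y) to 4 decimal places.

expand ‖A_i−P‖²=L_i² and subtract eq 1 (k_i ≔ ‖A_i‖²−L_i²)
k_1 = 0.0000+16.0000−36.5000 = -20.5000
eq1−eq2 → [-10.0000  8.0000]·P = -43.0000
eq1−eq3 → [0.0000  8.0000]·P = 12.0000
eq1−eq4 → [-20.0000  -8.0000]·P = -122.0000
2×2 solve → P = (5.5000, 1.5000)
check cable 4: ‖A_4−P‖² = 62.5000 ≈ L_4² = 62.5000 ✓

(5.5000, 1.5000)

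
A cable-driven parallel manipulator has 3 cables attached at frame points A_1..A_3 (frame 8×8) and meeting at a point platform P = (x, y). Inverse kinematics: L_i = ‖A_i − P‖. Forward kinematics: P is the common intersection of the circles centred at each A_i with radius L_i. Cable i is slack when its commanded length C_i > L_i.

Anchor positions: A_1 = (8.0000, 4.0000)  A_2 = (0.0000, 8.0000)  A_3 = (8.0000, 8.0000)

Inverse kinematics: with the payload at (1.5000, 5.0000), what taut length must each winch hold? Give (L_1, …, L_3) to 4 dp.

(6.5765, 3.3541, 7.1589)

L_1: Δ = A_1−P = (6.5000, -1.0000) → ‖Δ‖ = √43.2500 = 6.5765
L_2: Δ = A_2−P = (-1.5000, 3.0000) → ‖Δ‖ = √11.2500 = 3.3541
L_3: Δ = A_3−P = (6.5000, 3.0000) → ‖Δ‖ = √51.2500 = 7.1589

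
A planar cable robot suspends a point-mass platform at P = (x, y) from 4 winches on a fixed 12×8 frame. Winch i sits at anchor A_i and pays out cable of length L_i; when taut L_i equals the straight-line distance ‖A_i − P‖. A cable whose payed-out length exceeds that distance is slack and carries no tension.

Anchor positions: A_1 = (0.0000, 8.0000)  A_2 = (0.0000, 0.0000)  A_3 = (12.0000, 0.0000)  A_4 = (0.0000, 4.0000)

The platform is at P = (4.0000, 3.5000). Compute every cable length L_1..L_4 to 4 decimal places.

(6.0208, 5.3151, 8.7321, 4.0311)

cable 1: Δx=-4.0000, Δy=4.5000; L_1 = √(Δx²+Δy²) = 6.0208
cable 2: Δx=-4.0000, Δy=-3.5000; L_2 = √(Δx²+Δy²) = 5.3151
cable 3: Δx=8.0000, Δy=-3.5000; L_3 = √(Δx²+Δy²) = 8.7321
cable 4: Δx=-4.0000, Δy=0.5000; L_4 = √(Δx²+Δy²) = 4.0311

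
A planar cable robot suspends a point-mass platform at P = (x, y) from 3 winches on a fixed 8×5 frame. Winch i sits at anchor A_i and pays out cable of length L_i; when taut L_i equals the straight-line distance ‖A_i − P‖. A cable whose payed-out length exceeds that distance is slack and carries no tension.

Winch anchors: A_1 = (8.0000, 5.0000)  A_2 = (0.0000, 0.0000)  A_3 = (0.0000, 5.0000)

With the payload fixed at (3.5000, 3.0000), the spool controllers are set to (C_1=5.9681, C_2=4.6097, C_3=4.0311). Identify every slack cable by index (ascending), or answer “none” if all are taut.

1

cable 1: L_1 = ‖A_1−P‖ = 4.9244;  C_1 = 5.9681 → slack
cable 2: L_2 = ‖A_2−P‖ = 4.6098;  C_2 = 4.6097 → taut
cable 3: L_3 = ‖A_3−P‖ = 4.0311;  C_3 = 4.0311 → taut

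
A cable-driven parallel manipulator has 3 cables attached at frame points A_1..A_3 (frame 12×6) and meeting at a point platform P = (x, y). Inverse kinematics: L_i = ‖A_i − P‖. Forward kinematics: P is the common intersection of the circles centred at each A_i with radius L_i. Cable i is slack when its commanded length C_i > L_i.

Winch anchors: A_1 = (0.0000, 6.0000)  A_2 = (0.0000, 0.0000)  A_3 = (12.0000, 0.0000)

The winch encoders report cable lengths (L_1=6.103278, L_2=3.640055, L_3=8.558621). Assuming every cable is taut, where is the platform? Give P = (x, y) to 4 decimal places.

circle eqns → linear via eq_j − eq_1; set q_j = A_j·A_j − L_j²
q_1 = 0.0000+36.0000−37.2500 = -1.2500
0.0000·x + 12.0000·y = q_1−q_2 = 12.0000
-24.0000·x + 12.0000·y = q_1−q_3 = -72.0000
solve first two rows → x=3.5000, y=1.0000

(3.5000, 1.0000)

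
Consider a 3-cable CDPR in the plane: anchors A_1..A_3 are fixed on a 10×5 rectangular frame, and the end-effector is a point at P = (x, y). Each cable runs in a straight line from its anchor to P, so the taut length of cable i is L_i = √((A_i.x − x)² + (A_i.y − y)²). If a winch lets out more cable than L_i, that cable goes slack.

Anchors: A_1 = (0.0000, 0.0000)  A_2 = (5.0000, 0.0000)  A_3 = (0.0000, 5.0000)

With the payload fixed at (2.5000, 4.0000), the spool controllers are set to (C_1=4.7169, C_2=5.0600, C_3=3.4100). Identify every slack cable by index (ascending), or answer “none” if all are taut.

2, 3

cable 1: √((-2.5000)²+(-4.0000)²)=4.7170, C_1=4.7169: taut
cable 2: √((2.5000)²+(-4.0000)²)=4.7170, C_2=5.0600: slack
cable 3: √((-2.5000)²+(1.0000)²)=2.6926, C_3=3.4100: slack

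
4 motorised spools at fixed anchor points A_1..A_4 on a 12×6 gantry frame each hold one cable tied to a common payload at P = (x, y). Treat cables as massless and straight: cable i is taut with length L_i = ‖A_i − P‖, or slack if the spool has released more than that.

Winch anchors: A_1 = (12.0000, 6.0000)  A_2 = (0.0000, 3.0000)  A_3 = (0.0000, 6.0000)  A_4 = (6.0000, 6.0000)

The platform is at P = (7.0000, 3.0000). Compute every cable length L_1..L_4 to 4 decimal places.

(5.8310, 7.0000, 7.6158, 3.1623)

cable 1: Δx=5.0000, Δy=3.0000; L_1 = √(Δx²+Δy²) = 5.8310
cable 2: Δx=-7.0000, Δy=0.0000; L_2 = √(Δx²+Δy²) = 7.0000
cable 3: Δx=-7.0000, Δy=3.0000; L_3 = √(Δx²+Δy²) = 7.6158
cable 4: Δx=-1.0000, Δy=3.0000; L_4 = √(Δx²+Δy²) = 3.1623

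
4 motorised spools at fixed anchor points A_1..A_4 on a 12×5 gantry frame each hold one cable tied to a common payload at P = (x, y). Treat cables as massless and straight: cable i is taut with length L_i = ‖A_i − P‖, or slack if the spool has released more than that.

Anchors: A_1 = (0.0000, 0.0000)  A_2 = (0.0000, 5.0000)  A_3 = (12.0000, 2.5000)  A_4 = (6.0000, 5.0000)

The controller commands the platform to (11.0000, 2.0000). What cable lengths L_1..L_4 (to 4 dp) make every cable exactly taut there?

L_1: Δ = A_1−P = (-11.0000, -2.0000) → ‖Δ‖ = √125.0000 = 11.1803
L_2: Δ = A_2−P = (-11.0000, 3.0000) → ‖Δ‖ = √130.0000 = 11.4018
L_3: Δ = A_3−P = (1.0000, 0.5000) → ‖Δ‖ = √1.2500 = 1.1180
L_4: Δ = A_4−P = (-5.0000, 3.0000) → ‖Δ‖ = √34.0000 = 5.8310

(11.1803, 11.4018, 1.1180, 5.8310)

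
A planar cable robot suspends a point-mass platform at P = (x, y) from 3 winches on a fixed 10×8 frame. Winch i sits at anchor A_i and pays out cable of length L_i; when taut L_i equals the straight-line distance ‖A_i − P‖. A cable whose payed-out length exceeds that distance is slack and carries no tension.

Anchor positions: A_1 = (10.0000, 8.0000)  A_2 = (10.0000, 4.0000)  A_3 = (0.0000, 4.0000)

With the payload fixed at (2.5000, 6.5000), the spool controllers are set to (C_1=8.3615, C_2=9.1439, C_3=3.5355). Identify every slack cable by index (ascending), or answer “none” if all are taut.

1, 2

cable 1: L_1 = ‖A_1−P‖ = 7.6485;  C_1 = 8.3615 → slack
cable 2: L_2 = ‖A_2−P‖ = 7.9057;  C_2 = 9.1439 → slack
cable 3: L_3 = ‖A_3−P‖ = 3.5355;  C_3 = 3.5355 → taut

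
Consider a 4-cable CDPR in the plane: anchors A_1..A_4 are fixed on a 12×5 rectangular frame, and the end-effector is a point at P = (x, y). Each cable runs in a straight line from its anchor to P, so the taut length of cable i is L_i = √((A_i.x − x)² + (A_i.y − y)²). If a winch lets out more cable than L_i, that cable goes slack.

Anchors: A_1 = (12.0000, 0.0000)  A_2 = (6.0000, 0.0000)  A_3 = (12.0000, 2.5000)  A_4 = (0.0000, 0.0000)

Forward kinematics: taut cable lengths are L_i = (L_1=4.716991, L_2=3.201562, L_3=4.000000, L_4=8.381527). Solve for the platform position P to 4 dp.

circle eqns → linear via eq_j − eq_1; set k_j = A_j·A_j − L_j²
k_1 = 144.0000+0.0000−22.2500 = 121.7500
12.0000·x + 0.0000·y = k_1−k_2 = 96.0000
0.0000·x − 5.0000·y = k_1−k_3 = -12.5000
24.0000·x + 0.0000·y = k_1−k_4 = 192.0000
solve first two rows → x=8.0000, y=2.5000
check cable 4: ‖A_4−P‖² = 70.2500 ≈ L_4² = 70.2500 ✓

(8.0000, 2.5000)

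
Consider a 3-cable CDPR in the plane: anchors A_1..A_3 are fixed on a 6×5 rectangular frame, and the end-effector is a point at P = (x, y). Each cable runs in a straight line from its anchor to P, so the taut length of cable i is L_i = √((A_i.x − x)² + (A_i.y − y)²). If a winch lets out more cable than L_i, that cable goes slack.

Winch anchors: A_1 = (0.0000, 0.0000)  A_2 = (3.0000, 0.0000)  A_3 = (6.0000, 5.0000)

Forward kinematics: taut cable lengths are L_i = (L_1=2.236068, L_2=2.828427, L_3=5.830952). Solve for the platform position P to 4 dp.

each cable: (A_i−P)·(A_i−P) = L_i²; let k_i = ‖A_i‖²−L_i²
k_1 = 0.0000+0.0000−5.0000 = -5.0000
row 1: -6.0000x + 0.0000y = -6.0000  (k_2=1.0000)
row 2: -12.0000x − 10.0000y = -32.0000  (k_3=27.0000)
Cramer on rows 1–2 → x = 1.0000, y = 2.0000

(1.0000, 2.0000)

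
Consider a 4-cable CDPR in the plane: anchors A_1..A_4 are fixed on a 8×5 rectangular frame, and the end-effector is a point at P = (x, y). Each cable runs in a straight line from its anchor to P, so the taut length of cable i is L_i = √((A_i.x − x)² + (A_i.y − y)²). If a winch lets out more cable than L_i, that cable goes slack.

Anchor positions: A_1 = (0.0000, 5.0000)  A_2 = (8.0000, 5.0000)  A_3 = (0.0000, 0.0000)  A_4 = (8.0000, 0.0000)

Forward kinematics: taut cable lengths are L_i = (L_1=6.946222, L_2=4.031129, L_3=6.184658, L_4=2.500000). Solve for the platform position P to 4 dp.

each cable: (A_i−P)·(A_i−P) = L_i²; let c_i = ‖A_i‖²−L_i²
c_1 = 0.0000+25.0000−48.2500 = -23.2500
row 1: -16.0000x + 0.0000y = -96.0000  (c_2=72.7500)
row 2: 0.0000x + 10.0000y = 15.0000  (c_3=-38.2500)
row 3: -16.0000x + 10.0000y = -81.0000  (c_4=57.7500)
Cramer on rows 1–2 → x = 6.0000, y = 1.5000
check cable 4: ‖A_4−P‖² = 6.2500 ≈ L_4² = 6.2500 ✓

(6.0000, 1.5000)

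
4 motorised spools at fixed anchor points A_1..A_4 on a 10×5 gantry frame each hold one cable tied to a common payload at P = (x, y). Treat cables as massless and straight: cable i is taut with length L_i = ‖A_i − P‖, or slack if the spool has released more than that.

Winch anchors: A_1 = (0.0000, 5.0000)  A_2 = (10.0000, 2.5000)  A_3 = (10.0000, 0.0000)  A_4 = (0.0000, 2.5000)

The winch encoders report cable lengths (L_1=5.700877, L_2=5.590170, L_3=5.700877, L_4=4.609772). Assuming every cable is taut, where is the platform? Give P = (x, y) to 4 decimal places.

(4.5000, 1.5000)

expand ‖A_i−P‖²=L_i² and subtract eq 1 (k_i ≔ ‖A_i‖²−L_i²)
k_1 = 0.0000+25.0000−32.5000 = -7.5000
eq1−eq2 → [-20.0000  5.0000]·P = -82.5000
eq1−eq3 → [-20.0000  10.0000]·P = -75.0000
eq1−eq4 → [0.0000  5.0000]·P = 7.5000
2×2 solve → P = (4.5000, 1.5000)
check cable 4: ‖A_4−P‖² = 21.2500 ≈ L_4² = 21.2500 ✓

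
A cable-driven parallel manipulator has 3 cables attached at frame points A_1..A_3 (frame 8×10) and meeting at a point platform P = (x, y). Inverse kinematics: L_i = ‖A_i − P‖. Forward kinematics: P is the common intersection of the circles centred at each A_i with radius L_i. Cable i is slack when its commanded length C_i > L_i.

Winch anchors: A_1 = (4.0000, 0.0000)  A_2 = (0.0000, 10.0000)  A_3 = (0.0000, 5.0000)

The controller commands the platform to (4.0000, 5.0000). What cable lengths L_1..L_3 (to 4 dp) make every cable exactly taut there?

L_1 = √((4.0000−4.0000)² + (0.0000−5.0000)²) = 5.0000
L_2 = √((0.0000−4.0000)² + (10.0000−5.0000)²) = 6.4031
L_3 = √((0.0000−4.0000)² + (5.0000−5.0000)²) = 4.0000

(5.0000, 6.4031, 4.0000)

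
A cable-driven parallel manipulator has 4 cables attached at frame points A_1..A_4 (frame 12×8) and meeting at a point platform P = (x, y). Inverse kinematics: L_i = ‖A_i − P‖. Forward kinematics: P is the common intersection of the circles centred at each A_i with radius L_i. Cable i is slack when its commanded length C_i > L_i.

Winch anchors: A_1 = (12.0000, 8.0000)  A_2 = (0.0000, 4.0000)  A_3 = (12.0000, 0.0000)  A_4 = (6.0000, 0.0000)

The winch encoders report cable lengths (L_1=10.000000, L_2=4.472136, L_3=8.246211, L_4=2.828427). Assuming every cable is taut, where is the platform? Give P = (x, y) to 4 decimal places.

(4.0000, 2.0000)

each cable: (A_i−P)·(A_i−P) = L_i²; let c_i = ‖A_i‖²−L_i²
c_1 = 144.0000+64.0000−100.0000 = 108.0000
row 1: 24.0000x + 8.0000y = 112.0000  (c_2=-4.0000)
row 2: 0.0000x + 16.0000y = 32.0000  (c_3=76.0000)
row 3: 12.0000x + 16.0000y = 80.0000  (c_4=28.0000)
Cramer on rows 1–2 → x = 4.0000, y = 2.0000
check cable 4: ‖A_4−P‖² = 8.0000 ≈ L_4² = 8.0000 ✓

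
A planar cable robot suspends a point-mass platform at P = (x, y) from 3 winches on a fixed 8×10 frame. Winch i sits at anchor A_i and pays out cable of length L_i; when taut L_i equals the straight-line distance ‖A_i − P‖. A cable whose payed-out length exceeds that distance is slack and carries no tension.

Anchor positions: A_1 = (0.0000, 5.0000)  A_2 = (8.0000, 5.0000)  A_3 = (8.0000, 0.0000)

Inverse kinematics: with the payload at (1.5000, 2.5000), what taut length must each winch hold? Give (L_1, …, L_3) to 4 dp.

L_1: Δ = A_1−P = (-1.5000, 2.5000) → ‖Δ‖ = √8.5000 = 2.9155
L_2: Δ = A_2−P = (6.5000, 2.5000) → ‖Δ‖ = √48.5000 = 6.9642
L_3: Δ = A_3−P = (6.5000, -2.5000) → ‖Δ‖ = √48.5000 = 6.9642

(2.9155, 6.9642, 6.9642)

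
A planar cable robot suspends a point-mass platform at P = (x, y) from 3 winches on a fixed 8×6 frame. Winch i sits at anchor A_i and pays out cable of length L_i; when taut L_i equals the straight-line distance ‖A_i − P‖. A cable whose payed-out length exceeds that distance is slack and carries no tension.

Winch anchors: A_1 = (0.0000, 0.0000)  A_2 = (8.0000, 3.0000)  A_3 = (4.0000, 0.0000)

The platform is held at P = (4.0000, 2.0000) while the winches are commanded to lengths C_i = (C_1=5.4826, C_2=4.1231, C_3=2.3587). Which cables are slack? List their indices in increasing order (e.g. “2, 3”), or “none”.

i=1: geometric 4.4721 vs commanded 5.4826 ⇒ slack
i=2: geometric 4.1231 vs commanded 4.1231 ⇒ taut
i=3: geometric 2.0000 vs commanded 2.3587 ⇒ slack

1, 3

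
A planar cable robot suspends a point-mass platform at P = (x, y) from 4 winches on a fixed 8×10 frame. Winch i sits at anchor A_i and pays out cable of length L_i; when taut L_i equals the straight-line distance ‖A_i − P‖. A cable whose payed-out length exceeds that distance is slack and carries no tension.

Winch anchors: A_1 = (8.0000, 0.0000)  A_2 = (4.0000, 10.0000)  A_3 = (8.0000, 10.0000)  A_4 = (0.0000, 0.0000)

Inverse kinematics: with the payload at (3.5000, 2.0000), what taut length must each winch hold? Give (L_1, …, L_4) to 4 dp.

(4.9244, 8.0156, 9.1788, 4.0311)

cable 1: Δx=4.5000, Δy=-2.0000; L_1 = √(Δx²+Δy²) = 4.9244
cable 2: Δx=0.5000, Δy=8.0000; L_2 = √(Δx²+Δy²) = 8.0156
cable 3: Δx=4.5000, Δy=8.0000; L_3 = √(Δx²+Δy²) = 9.1788
cable 4: Δx=-3.5000, Δy=-2.0000; L_4 = √(Δx²+Δy²) = 4.0311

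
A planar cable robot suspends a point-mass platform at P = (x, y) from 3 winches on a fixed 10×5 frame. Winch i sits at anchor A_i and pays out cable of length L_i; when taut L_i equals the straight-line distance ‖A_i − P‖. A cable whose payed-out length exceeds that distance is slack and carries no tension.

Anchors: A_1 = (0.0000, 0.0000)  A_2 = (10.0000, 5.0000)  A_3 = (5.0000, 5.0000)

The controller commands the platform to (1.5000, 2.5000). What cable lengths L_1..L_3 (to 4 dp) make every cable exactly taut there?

(2.9155, 8.8600, 4.3012)

L_1: Δ = A_1−P = (-1.5000, -2.5000) → ‖Δ‖ = √8.5000 = 2.9155
L_2: Δ = A_2−P = (8.5000, 2.5000) → ‖Δ‖ = √78.5000 = 8.8600
L_3: Δ = A_3−P = (3.5000, 2.5000) → ‖Δ‖ = √18.5000 = 4.3012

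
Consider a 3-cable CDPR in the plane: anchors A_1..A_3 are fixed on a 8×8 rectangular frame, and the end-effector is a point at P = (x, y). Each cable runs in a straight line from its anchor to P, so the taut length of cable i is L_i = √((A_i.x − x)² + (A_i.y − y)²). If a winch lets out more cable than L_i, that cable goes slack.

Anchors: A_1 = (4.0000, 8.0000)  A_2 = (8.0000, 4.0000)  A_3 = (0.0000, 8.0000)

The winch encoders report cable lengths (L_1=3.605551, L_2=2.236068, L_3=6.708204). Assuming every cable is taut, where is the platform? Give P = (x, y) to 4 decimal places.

(6.0000, 5.0000)

circle eqns → linear via eq_j − eq_1; set q_j = A_j·A_j − L_j²
q_1 = 16.0000+64.0000−13.0000 = 67.0000
-8.0000·x + 8.0000·y = q_1−q_2 = -8.0000
8.0000·x + 0.0000·y = q_1−q_3 = 48.0000
solve first two rows → x=6.0000, y=5.0000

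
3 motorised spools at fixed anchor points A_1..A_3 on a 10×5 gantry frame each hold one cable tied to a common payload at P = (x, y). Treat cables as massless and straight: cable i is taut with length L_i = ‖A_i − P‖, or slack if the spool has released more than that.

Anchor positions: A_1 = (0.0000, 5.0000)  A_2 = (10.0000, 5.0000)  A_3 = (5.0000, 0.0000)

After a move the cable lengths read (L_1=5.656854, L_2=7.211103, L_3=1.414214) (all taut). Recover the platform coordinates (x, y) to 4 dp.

expand ‖A_i−P‖²=L_i² and subtract eq 1 (q_i ≔ ‖A_i‖²−L_i²)
q_1 = 0.0000+25.0000−32.0000 = -7.0000
eq1−eq2 → [-20.0000  0.0000]·P = -80.0000
eq1−eq3 → [-10.0000  10.0000]·P = -30.0000
2×2 solve → P = (4.0000, 1.0000)

(4.0000, 1.0000)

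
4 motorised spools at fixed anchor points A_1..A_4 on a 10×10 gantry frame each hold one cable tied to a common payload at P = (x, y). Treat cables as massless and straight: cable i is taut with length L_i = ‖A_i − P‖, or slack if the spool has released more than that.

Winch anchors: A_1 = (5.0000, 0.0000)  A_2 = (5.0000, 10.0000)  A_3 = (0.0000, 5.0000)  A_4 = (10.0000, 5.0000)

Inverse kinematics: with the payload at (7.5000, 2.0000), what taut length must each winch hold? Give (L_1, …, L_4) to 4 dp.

cable 1: Δx=-2.5000, Δy=-2.0000; L_1 = √(Δx²+Δy²) = 3.2016
cable 2: Δx=-2.5000, Δy=8.0000; L_2 = √(Δx²+Δy²) = 8.3815
cable 3: Δx=-7.5000, Δy=3.0000; L_3 = √(Δx²+Δy²) = 8.0777
cable 4: Δx=2.5000, Δy=3.0000; L_4 = √(Δx²+Δy²) = 3.9051

(3.2016, 8.3815, 8.0777, 3.9051)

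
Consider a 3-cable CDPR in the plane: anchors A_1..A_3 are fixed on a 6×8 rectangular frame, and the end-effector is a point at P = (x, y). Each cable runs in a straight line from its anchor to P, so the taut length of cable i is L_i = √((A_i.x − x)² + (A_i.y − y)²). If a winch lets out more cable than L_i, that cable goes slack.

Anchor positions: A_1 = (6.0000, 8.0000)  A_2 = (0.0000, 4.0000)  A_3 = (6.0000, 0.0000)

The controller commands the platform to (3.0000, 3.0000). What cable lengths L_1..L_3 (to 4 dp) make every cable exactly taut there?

cable 1: Δx=3.0000, Δy=5.0000; L_1 = √(Δx²+Δy²) = 5.8310
cable 2: Δx=-3.0000, Δy=1.0000; L_2 = √(Δx²+Δy²) = 3.1623
cable 3: Δx=3.0000, Δy=-3.0000; L_3 = √(Δx²+Δy²) = 4.2426

(5.8310, 3.1623, 4.2426)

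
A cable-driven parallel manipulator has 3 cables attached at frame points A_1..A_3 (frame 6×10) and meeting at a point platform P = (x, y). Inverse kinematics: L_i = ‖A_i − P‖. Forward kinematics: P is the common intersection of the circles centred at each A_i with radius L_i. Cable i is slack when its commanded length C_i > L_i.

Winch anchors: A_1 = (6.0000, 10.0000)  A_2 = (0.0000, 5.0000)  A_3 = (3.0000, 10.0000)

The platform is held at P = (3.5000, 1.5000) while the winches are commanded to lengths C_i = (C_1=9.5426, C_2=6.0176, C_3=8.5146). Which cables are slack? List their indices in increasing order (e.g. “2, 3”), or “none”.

cable 1: √((2.5000)²+(8.5000)²)=8.8600, C_1=9.5426: slack
cable 2: √((-3.5000)²+(3.5000)²)=4.9497, C_2=6.0176: slack
cable 3: √((-0.5000)²+(8.5000)²)=8.5147, C_3=8.5146: taut

1, 2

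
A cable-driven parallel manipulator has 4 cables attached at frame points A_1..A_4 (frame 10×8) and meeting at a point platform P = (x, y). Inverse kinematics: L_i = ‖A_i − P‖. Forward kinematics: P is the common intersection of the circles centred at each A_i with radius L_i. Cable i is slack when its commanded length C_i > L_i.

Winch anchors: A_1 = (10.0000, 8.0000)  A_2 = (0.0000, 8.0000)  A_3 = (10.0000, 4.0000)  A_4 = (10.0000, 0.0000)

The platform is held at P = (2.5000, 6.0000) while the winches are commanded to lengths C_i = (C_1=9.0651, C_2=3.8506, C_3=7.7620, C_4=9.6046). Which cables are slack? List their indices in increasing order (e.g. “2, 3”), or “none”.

1, 2

i=1: geometric 7.7621 vs commanded 9.0651 ⇒ slack
i=2: geometric 3.2016 vs commanded 3.8506 ⇒ slack
i=3: geometric 7.7621 vs commanded 7.7620 ⇒ taut
i=4: geometric 9.6047 vs commanded 9.6046 ⇒ taut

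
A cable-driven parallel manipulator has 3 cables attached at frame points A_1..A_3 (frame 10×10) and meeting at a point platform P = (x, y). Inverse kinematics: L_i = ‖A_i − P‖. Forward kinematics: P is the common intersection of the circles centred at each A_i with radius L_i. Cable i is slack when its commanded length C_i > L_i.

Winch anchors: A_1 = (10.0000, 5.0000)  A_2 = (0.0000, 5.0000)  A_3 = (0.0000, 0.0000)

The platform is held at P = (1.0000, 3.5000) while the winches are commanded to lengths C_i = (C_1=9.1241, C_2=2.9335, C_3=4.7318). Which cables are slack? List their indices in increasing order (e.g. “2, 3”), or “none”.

2, 3

i=1: geometric 9.1241 vs commanded 9.1241 ⇒ taut
i=2: geometric 1.8028 vs commanded 2.9335 ⇒ slack
i=3: geometric 3.6401 vs commanded 4.7318 ⇒ slack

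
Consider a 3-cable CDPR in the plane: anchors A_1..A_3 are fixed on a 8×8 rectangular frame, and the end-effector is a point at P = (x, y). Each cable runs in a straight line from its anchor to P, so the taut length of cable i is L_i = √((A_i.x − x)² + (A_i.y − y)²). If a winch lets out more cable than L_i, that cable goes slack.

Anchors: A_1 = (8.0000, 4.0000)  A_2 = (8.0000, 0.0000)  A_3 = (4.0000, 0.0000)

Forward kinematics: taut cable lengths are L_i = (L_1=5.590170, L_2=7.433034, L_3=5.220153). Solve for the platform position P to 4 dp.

expand ‖A_i−P‖²=L_i² and subtract eq 1 (c_i ≔ ‖A_i‖²−L_i²)
c_1 = 64.0000+16.0000−31.2500 = 48.7500
eq1−eq2 → [0.0000  8.0000]·P = 40.0000
eq1−eq3 → [8.0000  8.0000]·P = 60.0000
2×2 solve → P = (2.5000, 5.0000)

(2.5000, 5.0000)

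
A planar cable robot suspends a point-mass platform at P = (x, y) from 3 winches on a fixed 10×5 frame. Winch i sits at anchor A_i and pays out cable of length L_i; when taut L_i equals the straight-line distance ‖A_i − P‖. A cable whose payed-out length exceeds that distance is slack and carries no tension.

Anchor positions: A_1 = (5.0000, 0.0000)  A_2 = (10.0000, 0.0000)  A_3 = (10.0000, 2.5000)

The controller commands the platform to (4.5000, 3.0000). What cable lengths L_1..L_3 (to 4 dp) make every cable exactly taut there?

(3.0414, 6.2650, 5.5227)

cable 1: Δx=0.5000, Δy=-3.0000; L_1 = √(Δx²+Δy²) = 3.0414
cable 2: Δx=5.5000, Δy=-3.0000; L_2 = √(Δx²+Δy²) = 6.2650
cable 3: Δx=5.5000, Δy=-0.5000; L_3 = √(Δx²+Δy²) = 5.5227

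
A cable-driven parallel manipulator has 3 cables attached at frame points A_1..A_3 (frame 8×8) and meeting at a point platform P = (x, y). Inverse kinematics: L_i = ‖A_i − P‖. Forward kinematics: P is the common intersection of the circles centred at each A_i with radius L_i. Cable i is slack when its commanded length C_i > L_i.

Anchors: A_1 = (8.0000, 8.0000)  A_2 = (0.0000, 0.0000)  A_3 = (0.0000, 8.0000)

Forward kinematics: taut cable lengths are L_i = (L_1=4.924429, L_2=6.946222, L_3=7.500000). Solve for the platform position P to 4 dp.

(6.0000, 3.5000)

expand ‖A_i−P‖²=L_i² and subtract eq 1 (k_i ≔ ‖A_i‖²−L_i²)
k_1 = 64.0000+64.0000−24.2500 = 103.7500
eq1−eq2 → [16.0000  16.0000]·P = 152.0000
eq1−eq3 → [16.0000  0.0000]·P = 96.0000
2×2 solve → P = (6.0000, 3.5000)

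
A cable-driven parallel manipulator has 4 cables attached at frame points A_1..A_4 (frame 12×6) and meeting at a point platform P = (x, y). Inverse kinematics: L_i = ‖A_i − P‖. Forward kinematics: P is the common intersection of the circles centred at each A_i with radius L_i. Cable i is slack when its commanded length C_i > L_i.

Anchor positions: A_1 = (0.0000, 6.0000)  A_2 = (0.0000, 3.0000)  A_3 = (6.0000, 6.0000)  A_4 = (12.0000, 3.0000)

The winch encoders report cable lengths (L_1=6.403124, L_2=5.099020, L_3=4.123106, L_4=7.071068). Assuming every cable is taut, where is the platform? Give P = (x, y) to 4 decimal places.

expand ‖A_i−P‖²=L_i² and subtract eq 1 (k_i ≔ ‖A_i‖²−L_i²)
k_1 = 0.0000+36.0000−41.0000 = -5.0000
eq1−eq2 → [0.0000  6.0000]·P = 12.0000
eq1−eq3 → [-12.0000  0.0000]·P = -60.0000
eq1−eq4 → [-24.0000  6.0000]·P = -108.0000
2×2 solve → P = (5.0000, 2.0000)
check cable 4: ‖A_4−P‖² = 50.0000 ≈ L_4² = 50.0000 ✓

(5.0000, 2.0000)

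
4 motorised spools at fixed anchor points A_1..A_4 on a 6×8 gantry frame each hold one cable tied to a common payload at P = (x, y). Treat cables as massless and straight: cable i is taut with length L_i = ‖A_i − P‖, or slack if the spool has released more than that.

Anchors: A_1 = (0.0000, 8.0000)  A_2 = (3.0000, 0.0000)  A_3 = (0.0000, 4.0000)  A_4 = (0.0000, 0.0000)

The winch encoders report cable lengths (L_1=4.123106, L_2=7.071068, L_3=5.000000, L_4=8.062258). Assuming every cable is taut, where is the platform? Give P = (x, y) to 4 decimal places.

expand ‖A_i−P‖²=L_i² and subtract eq 1 (q_i ≔ ‖A_i‖²−L_i²)
q_1 = 0.0000+64.0000−17.0000 = 47.0000
eq1−eq2 → [-6.0000  16.0000]·P = 88.0000
eq1−eq3 → [0.0000  8.0000]·P = 56.0000
eq1−eq4 → [0.0000  16.0000]·P = 112.0000
2×2 solve → P = (4.0000, 7.0000)
check cable 4: ‖A_4−P‖² = 65.0000 ≈ L_4² = 65.0000 ✓

(4.0000, 7.0000)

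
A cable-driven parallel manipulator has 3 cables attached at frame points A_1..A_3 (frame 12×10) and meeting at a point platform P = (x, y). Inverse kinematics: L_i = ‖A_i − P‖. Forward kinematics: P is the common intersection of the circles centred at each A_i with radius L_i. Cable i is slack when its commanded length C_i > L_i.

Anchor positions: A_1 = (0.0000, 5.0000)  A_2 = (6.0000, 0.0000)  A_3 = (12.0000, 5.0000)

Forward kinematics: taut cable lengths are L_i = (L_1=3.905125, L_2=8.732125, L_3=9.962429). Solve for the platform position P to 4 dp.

(2.5000, 8.0000)

each cable: (A_i−P)·(A_i−P) = L_i²; let q_i = ‖A_i‖²−L_i²
q_1 = 0.0000+25.0000−15.2500 = 9.7500
row 1: -12.0000x + 10.0000y = 50.0000  (q_2=-40.2500)
row 2: -24.0000x + 0.0000y = -60.0000  (q_3=69.7500)
Cramer on rows 1–2 → x = 2.5000, y = 8.0000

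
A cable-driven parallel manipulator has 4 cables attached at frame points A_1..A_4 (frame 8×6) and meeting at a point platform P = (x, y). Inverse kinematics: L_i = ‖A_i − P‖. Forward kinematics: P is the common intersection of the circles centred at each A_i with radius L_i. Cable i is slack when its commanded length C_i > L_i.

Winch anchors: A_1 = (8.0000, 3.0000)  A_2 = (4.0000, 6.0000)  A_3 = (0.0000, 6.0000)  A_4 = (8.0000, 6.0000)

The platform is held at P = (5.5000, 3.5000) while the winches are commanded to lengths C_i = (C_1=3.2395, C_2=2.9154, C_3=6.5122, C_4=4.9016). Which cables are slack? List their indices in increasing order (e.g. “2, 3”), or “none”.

cable 1: L_1 = ‖A_1−P‖ = 2.5495;  C_1 = 3.2395 → slack
cable 2: L_2 = ‖A_2−P‖ = 2.9155;  C_2 = 2.9154 → taut
cable 3: L_3 = ‖A_3−P‖ = 6.0415;  C_3 = 6.5122 → slack
cable 4: L_4 = ‖A_4−P‖ = 3.5355;  C_4 = 4.9016 → slack

1, 3, 4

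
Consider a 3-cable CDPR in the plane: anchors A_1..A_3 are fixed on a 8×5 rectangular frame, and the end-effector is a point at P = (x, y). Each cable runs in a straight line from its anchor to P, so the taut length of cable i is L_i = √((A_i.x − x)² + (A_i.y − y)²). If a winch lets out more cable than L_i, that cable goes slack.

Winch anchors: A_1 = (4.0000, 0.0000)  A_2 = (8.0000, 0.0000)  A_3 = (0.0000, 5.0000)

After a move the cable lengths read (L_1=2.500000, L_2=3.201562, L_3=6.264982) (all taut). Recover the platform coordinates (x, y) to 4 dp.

(5.5000, 2.0000)

circle eqns → linear via eq_j − eq_1; set c_j = A_j·A_j − L_j²
c_1 = 16.0000+0.0000−6.2500 = 9.7500
-8.0000·x + 0.0000·y = c_1−c_2 = -44.0000
8.0000·x − 10.0000·y = c_1−c_3 = 24.0000
solve first two rows → x=5.5000, y=2.0000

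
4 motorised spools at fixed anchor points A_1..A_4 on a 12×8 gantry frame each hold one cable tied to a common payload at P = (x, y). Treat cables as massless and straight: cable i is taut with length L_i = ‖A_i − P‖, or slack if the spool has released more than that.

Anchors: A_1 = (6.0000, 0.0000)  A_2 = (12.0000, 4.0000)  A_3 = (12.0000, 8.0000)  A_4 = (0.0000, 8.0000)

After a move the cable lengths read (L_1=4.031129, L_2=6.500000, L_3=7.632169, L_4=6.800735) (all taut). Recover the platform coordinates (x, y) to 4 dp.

(5.5000, 4.0000)

each cable: (A_i−P)·(A_i−P) = L_i²; let c_i = ‖A_i‖²−L_i²
c_1 = 36.0000+0.0000−16.2500 = 19.7500
row 1: -12.0000x − 8.0000y = -98.0000  (c_2=117.7500)
row 2: -12.0000x − 16.0000y = -130.0000  (c_3=149.7500)
row 3: 12.0000x − 16.0000y = 2.0000  (c_4=17.7500)
Cramer on rows 1–2 → x = 5.5000, y = 4.0000
check cable 4: ‖A_4−P‖² = 46.2500 ≈ L_4² = 46.2500 ✓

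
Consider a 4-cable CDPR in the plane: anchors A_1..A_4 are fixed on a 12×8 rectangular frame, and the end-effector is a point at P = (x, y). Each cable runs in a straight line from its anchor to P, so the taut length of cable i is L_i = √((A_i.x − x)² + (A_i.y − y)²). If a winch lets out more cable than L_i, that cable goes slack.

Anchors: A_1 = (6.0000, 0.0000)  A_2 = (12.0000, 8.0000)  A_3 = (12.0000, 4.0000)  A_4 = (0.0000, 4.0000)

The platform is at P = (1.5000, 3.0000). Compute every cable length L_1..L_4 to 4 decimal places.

L_1 = √((6.0000−1.5000)² + (0.0000−3.0000)²) = 5.4083
L_2 = √((12.0000−1.5000)² + (8.0000−3.0000)²) = 11.6297
L_3 = √((12.0000−1.5000)² + (4.0000−3.0000)²) = 10.5475
L_4 = √((0.0000−1.5000)² + (4.0000−3.0000)²) = 1.8028

(5.4083, 11.6297, 10.5475, 1.8028)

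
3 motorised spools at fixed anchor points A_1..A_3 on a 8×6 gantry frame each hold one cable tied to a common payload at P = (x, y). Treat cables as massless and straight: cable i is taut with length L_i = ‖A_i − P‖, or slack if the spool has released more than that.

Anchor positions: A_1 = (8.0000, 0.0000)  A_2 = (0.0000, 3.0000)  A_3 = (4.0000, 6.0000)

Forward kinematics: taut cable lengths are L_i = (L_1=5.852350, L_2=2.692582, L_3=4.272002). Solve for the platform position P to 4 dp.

circle eqns → linear via eq_j − eq_1; set q_j = A_j·A_j − L_j²
q_1 = 64.0000+0.0000−34.2500 = 29.7500
16.0000·x − 6.0000·y = q_1−q_2 = 28.0000
8.0000·x − 12.0000·y = q_1−q_3 = -4.0000
solve first two rows → x=2.5000, y=2.0000

(2.5000, 2.0000)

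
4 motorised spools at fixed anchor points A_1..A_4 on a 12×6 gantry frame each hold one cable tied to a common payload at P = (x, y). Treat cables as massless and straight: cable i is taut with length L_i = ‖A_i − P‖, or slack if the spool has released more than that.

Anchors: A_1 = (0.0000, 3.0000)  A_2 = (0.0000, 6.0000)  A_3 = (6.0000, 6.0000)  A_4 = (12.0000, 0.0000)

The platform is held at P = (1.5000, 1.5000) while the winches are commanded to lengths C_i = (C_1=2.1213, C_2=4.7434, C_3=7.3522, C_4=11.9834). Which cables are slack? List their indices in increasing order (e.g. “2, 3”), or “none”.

3, 4

cable 1: √((-1.5000)²+(1.5000)²)=2.1213, C_1=2.1213: taut
cable 2: √((-1.5000)²+(4.5000)²)=4.7434, C_2=4.7434: taut
cable 3: √((4.5000)²+(4.5000)²)=6.3640, C_3=7.3522: slack
cable 4: √((10.5000)²+(-1.5000)²)=10.6066, C_4=11.9834: slack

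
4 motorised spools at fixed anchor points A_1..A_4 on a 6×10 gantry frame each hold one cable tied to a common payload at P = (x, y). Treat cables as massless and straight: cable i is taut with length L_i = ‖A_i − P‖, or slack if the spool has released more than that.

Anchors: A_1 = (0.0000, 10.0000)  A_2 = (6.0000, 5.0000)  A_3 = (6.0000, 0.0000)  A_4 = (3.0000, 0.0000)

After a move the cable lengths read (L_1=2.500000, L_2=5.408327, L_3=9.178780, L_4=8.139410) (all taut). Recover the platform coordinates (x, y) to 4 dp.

each cable: (A_i−P)·(A_i−P) = L_i²; let c_i = ‖A_i‖²−L_i²
c_1 = 0.0000+100.0000−6.2500 = 93.7500
row 1: -12.0000x + 10.0000y = 62.0000  (c_2=31.7500)
row 2: -12.0000x + 20.0000y = 142.0000  (c_3=-48.2500)
row 3: -6.0000x + 20.0000y = 151.0000  (c_4=-57.2500)
Cramer on rows 1–2 → x = 1.5000, y = 8.0000
check cable 4: ‖A_4−P‖² = 66.2500 ≈ L_4² = 66.2500 ✓

(1.5000, 8.0000)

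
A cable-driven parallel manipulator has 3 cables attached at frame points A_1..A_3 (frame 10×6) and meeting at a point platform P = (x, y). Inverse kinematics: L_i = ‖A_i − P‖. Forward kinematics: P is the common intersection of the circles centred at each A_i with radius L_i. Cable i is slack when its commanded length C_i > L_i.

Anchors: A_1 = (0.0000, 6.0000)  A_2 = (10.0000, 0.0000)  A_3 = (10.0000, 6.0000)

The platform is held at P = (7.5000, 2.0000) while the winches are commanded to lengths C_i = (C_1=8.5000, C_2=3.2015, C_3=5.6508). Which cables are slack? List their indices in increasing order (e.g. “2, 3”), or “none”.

i=1: geometric 8.5000 vs commanded 8.5000 ⇒ taut
i=2: geometric 3.2016 vs commanded 3.2015 ⇒ taut
i=3: geometric 4.7170 vs commanded 5.6508 ⇒ slack

3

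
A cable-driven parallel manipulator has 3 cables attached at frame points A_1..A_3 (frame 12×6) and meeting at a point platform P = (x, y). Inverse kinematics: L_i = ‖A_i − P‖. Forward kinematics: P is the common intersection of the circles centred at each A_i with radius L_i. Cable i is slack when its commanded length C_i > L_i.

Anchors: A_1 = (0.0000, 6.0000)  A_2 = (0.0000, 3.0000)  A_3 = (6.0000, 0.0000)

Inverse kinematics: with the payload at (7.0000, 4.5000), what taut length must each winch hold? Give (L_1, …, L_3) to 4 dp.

(7.1589, 7.1589, 4.6098)

cable 1: Δx=-7.0000, Δy=1.5000; L_1 = √(Δx²+Δy²) = 7.1589
cable 2: Δx=-7.0000, Δy=-1.5000; L_2 = √(Δx²+Δy²) = 7.1589
cable 3: Δx=-1.0000, Δy=-4.5000; L_3 = √(Δx²+Δy²) = 4.6098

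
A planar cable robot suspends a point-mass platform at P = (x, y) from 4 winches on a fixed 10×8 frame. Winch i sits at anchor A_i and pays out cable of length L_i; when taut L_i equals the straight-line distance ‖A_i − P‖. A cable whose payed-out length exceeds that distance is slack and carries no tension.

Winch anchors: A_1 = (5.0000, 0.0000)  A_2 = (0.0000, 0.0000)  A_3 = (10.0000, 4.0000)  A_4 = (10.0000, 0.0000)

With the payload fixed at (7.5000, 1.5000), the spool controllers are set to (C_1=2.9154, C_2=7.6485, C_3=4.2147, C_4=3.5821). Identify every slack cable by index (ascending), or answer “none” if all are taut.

cable 1: L_1 = ‖A_1−P‖ = 2.9155;  C_1 = 2.9154 → taut
cable 2: L_2 = ‖A_2−P‖ = 7.6485;  C_2 = 7.6485 → taut
cable 3: L_3 = ‖A_3−P‖ = 3.5355;  C_3 = 4.2147 → slack
cable 4: L_4 = ‖A_4−P‖ = 2.9155;  C_4 = 3.5821 → slack

3, 4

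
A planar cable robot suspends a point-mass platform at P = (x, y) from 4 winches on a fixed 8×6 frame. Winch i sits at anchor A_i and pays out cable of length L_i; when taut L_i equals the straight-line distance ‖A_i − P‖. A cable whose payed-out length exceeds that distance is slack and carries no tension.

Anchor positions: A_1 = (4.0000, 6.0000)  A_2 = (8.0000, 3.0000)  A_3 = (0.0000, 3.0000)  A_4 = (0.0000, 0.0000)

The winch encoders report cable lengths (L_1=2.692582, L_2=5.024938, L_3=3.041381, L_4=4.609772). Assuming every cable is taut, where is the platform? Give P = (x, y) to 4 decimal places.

(3.0000, 3.5000)

each cable: (A_i−P)·(A_i−P) = L_i²; let k_i = ‖A_i‖²−L_i²
k_1 = 16.0000+36.0000−7.2500 = 44.7500
row 1: -8.0000x + 6.0000y = -3.0000  (k_2=47.7500)
row 2: 8.0000x + 6.0000y = 45.0000  (k_3=-0.2500)
row 3: 8.0000x + 12.0000y = 66.0000  (k_4=-21.2500)
Cramer on rows 1–2 → x = 3.0000, y = 3.5000
check cable 4: ‖A_4−P‖² = 21.2500 ≈ L_4² = 21.2500 ✓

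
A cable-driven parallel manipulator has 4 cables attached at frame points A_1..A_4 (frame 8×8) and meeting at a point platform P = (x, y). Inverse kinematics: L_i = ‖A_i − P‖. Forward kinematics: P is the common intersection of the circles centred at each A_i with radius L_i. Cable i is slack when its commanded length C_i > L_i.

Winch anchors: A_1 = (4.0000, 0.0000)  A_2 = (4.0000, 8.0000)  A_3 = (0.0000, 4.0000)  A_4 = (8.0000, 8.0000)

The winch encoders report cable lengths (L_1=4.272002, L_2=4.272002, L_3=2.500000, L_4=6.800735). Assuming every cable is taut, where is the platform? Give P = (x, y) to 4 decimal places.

(2.5000, 4.0000)

circle eqns → linear via eq_j − eq_1; set q_j = A_j·A_j − L_j²
q_1 = 16.0000+0.0000−18.2500 = -2.2500
0.0000·x − 16.0000·y = q_1−q_2 = -64.0000
8.0000·x − 8.0000·y = q_1−q_3 = -12.0000
-8.0000·x − 16.0000·y = q_1−q_4 = -84.0000
solve first two rows → x=2.5000, y=4.0000
check cable 4: ‖A_4−P‖² = 46.2500 ≈ L_4² = 46.2500 ✓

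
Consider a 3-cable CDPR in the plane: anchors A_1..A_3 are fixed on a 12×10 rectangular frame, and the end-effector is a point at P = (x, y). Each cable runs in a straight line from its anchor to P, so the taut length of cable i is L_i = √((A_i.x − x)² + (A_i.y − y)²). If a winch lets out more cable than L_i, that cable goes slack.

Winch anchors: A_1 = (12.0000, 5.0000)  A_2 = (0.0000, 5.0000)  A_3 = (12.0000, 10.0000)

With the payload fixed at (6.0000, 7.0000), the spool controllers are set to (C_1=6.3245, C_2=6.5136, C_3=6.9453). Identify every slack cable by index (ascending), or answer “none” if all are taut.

2, 3

cable 1: L_1 = ‖A_1−P‖ = 6.3246;  C_1 = 6.3245 → taut
cable 2: L_2 = ‖A_2−P‖ = 6.3246;  C_2 = 6.5136 → slack
cable 3: L_3 = ‖A_3−P‖ = 6.7082;  C_3 = 6.9453 → slack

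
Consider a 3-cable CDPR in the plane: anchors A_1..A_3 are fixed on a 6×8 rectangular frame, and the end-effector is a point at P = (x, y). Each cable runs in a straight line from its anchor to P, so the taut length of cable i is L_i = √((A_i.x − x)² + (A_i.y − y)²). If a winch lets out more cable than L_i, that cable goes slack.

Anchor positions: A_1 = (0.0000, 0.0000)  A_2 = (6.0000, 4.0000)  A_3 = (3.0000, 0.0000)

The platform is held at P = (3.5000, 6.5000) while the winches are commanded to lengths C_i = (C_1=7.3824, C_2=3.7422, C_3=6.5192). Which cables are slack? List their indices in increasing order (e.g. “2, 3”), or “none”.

i=1: geometric 7.3824 vs commanded 7.3824 ⇒ taut
i=2: geometric 3.5355 vs commanded 3.7422 ⇒ slack
i=3: geometric 6.5192 vs commanded 6.5192 ⇒ taut

2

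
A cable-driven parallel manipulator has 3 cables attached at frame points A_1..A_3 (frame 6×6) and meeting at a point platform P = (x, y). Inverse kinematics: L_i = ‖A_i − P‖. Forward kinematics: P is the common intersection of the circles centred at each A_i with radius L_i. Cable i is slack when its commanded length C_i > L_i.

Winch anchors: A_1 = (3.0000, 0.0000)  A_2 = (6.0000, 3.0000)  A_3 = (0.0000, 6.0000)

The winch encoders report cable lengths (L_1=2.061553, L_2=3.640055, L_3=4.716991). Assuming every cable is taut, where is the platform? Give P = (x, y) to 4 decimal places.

(2.5000, 2.0000)

each cable: (A_i−P)·(A_i−P) = L_i²; let q_i = ‖A_i‖²−L_i²
q_1 = 9.0000+0.0000−4.2500 = 4.7500
row 1: -6.0000x − 6.0000y = -27.0000  (q_2=31.7500)
row 2: 6.0000x − 12.0000y = -9.0000  (q_3=13.7500)
Cramer on rows 1–2 → x = 2.5000, y = 2.0000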